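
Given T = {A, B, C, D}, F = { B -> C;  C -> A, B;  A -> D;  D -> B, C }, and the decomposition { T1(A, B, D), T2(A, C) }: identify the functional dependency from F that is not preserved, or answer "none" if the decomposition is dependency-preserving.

B → C: restricted closure across fragments reaches C.
C → A, B: restricted closure across fragments reaches A, B.
A → D lies within T1.
D → B, C: restricted closure across fragments reaches B, C.
Every dependency is enforceable on the fragments, so the decomposition is dependency-preserving.

none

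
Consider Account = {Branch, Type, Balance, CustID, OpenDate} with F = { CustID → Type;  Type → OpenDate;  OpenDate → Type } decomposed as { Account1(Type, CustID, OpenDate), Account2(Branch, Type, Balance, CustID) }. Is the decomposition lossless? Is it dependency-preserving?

lossless and dependency-preserving

Lossless test: (Type, CustID)⁺ = {Type, CustID, OpenDate}, which contains all of one fragment — lossless.
Dependency preservation: every FD's attributes lie within a single fragment, so each can be enforced locally — preserved.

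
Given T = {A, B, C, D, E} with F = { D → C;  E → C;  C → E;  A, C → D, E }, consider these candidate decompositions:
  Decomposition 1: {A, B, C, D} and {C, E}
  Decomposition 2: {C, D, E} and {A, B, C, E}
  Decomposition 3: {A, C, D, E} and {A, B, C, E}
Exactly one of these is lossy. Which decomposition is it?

Decomposition 1: common = {C}, closure = {C, E} → lossless.
Decomposition 2: common = {C, E}, closure = {C, E} → lossy.
Decomposition 3: common = {A, C, E}, closure = {A, C, D, E} → lossless.

Decomposition 2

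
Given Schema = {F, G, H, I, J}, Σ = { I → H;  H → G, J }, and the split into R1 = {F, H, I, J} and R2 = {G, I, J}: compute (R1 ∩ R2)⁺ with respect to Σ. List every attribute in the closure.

G, H, I, J

R1 ∩ R2 = {I, J}.
I → H applies, adding H
H → G, J applies, adding G
Closure: {G, H, I, J}.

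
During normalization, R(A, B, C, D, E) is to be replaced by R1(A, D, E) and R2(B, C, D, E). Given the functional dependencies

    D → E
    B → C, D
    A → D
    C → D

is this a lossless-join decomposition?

Common attributes: R1 ∩ R2 = {D, E}.
No dependency enlarges {D, E}, so (D, E)⁺ = {D, E}.
The closure contains neither all of R1 = {A, D, E} nor all of R2 = {B, C, D, E}, so the common attributes are not a superkey of either fragment. The join is lossy.

No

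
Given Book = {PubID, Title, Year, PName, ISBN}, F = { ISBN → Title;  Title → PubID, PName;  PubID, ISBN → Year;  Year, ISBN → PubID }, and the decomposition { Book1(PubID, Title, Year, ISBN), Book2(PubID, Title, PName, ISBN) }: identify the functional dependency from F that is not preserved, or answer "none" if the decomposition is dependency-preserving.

none

ISBN → Title lies within Book1.
Title → PubID, PName lies within Book2.
PubID, ISBN → Year lies within Book1.
Year, ISBN → PubID lies within Book1.
Every dependency is enforceable on the fragments, so the decomposition is dependency-preserving.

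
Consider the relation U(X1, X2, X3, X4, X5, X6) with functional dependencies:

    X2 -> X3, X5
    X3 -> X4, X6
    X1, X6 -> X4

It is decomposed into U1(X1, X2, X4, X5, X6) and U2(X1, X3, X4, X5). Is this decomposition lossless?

No

Common attributes: U1 ∩ U2 = {X1, X4, X5}.
No dependency enlarges {X1, X4, X5}, so (X1, X4, X5)⁺ = {X1, X4, X5}.
The closure contains neither all of U1 = {X1, X2, X4, X5, X6} nor all of U2 = {X1, X3, X4, X5}, so the common attributes are not a superkey of either fragment. The join is lossy.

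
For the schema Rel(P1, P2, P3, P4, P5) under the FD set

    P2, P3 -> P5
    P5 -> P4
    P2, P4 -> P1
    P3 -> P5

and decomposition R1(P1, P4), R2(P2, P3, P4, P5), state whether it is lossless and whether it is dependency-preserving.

lossy and not dependency-preserving

Lossless test: (P4)⁺ = {P4}, which is a superkey of neither fragment — lossy.
Dependency preservation: the restricted closure of {P2, P4} across the fragments never reaches {P1}, so P2, P4 → P1 cannot be enforced without a join — not preserved.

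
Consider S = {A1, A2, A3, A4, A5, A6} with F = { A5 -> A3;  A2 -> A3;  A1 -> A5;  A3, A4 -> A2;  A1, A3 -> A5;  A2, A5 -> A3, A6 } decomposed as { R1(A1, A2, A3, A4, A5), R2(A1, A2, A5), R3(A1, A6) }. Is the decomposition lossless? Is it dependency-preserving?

lossy and not dependency-preserving

Lossless test (chase): Rows 1 and 2 agree on A5; apply A5→A3 and equate their A3 entries. Rows 1 and 3 agree on A1; apply A1→A5 and equate their A5 entries. Rows 1 and 2 agree on A2, A5; apply A2, A5→A3, A6 and equate their A3, A6 entries. Rows 1 and 3 agree on A5; apply A5→A3 and equate their A3 entries. No row becomes fully distinguished — the join is lossy.
Dependency preservation: the restricted closure of {A2, A5} across the fragments never reaches {A3, A6}, so A2, A5 → A3, A6 cannot be enforced without a join — not preserved.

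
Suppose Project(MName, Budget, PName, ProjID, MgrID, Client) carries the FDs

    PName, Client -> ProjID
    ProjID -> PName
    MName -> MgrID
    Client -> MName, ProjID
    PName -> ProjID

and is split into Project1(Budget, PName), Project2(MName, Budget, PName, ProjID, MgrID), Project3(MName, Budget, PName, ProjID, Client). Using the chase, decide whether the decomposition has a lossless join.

Yes

Chase test. Columns are MName, Budget, PName, ProjID, MgrID, Client; row i has aⱼ where attribute j ∈ Projecti, else bᵢⱼ.
Initial tableau (one row per fragment):
  row 1: b11 a2 a3 b14 b15 b16
  row 2: a1 a2 a3 a4 a5 b26
  row 3: a1 a2 a3 a4 b35 a6
Rows 2 and 3 agree on MName; apply MName→MgrID and equate their MgrID entries.
Rows 1 and 2 agree on PName; apply PName→ProjID and equate their ProjID entries.
Row 3 is now all distinguished symbols — the join is lossless.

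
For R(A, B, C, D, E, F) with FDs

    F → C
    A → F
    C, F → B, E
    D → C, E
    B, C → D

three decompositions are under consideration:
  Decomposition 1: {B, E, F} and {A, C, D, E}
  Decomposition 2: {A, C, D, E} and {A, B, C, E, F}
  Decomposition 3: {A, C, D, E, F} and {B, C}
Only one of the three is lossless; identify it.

Decomposition 1: common = {E}, closure = {E} → lossy.
Decomposition 2: common = {A, C, E}, closure = {A, B, C, D, E, F} → lossless.
Decomposition 3: common = {C}, closure = {C} → lossy.

Decomposition 2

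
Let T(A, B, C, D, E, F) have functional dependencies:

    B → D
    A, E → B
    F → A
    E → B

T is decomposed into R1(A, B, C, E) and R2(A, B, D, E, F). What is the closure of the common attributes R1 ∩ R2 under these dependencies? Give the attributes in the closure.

A, B, D, E

R1 ∩ R2 = {A, B, E}.
B → D applies, adding D
Closure: {A, B, D, E}.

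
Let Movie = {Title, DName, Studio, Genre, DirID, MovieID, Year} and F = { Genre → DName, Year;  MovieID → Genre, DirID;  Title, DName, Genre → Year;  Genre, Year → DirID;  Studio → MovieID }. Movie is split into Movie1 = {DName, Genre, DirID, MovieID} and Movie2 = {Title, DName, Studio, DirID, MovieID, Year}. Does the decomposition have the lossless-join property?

Common attributes: Movie1 ∩ Movie2 = {DName, DirID, MovieID}.
Closure of {DName, DirID, MovieID}: MovieID → Genre, DirID applies, adding Genre; Genre → DName, Year applies, adding Year. So (DName, DirID, MovieID)⁺ = {DName, Genre, DirID, MovieID, Year}.
This closure contains every attribute of Movie1, so Movie1 ∩ Movie2 → Movie1. The join is lossless.

Yes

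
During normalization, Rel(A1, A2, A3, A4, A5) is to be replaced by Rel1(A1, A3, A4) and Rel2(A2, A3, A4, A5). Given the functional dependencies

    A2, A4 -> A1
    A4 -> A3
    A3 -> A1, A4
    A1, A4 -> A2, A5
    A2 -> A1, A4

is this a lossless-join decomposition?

Common attributes: Rel1 ∩ Rel2 = {A3, A4}.
Closure of {A3, A4}: A3 → A1, A4 applies, adding A1; A1, A4 → A2, A5 applies, adding A2, A5. So (A3, A4)⁺ = {A1, A2, A3, A4, A5}.
This closure contains every attribute of Rel1, so Rel1 ∩ Rel2 → Rel1. The join is lossless.

Yes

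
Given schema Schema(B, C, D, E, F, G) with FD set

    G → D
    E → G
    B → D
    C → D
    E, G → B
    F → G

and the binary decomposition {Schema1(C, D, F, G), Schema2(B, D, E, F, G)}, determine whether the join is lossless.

No

Common attributes: Schema1 ∩ Schema2 = {D, F, G}.
No dependency enlarges {D, F, G}, so (D, F, G)⁺ = {D, F, G}.
The closure contains neither all of Schema1 = {C, D, F, G} nor all of Schema2 = {B, D, E, F, G}, so the common attributes are not a superkey of either fragment. The join is lossy.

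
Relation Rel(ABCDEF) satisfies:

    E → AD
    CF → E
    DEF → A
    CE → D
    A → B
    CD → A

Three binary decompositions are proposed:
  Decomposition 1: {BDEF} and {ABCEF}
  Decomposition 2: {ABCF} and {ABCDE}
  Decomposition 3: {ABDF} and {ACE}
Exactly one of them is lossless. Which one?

Decomposition 1: common = {BEF}, closure = {ABDEF} → lossless.
Decomposition 2: common = {ABC}, closure = {ABC} → lossy.
Decomposition 3: common = {A}, closure = {AB} → lossy.

Decomposition 1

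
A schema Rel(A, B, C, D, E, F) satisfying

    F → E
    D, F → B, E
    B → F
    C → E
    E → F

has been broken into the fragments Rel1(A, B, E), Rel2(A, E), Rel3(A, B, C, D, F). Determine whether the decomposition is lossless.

Yes

Chase test. Columns are A, B, C, D, E, F; row i has aⱼ where attribute j ∈ Reli, else bᵢⱼ.
Initial tableau (one row per fragment):
  row 1: a1 a2 b13 b14 a5 b16
  row 2: a1 b22 b23 b24 a5 b26
  row 3: a1 a2 a3 a4 b35 a6
Rows 1 and 3 agree on B; apply B→F and equate their F entries.
Rows 1 and 2 agree on E; apply E→F and equate their F entries.
Rows 1 and 3 agree on F; apply F→E and equate their E entries.
Row 3 is now all distinguished symbols — the join is lossless.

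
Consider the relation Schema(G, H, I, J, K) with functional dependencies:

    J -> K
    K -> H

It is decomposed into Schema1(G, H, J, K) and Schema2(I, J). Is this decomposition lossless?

Common attributes: Schema1 ∩ Schema2 = {J}.
Closure of {J}: J → K applies, adding K; K → H applies, adding H. So (J)⁺ = {H, J, K}.
The closure contains neither all of Schema1 = {G, H, J, K} nor all of Schema2 = {I, J}, so the common attributes are not a superkey of either fragment. The join is lossy.

No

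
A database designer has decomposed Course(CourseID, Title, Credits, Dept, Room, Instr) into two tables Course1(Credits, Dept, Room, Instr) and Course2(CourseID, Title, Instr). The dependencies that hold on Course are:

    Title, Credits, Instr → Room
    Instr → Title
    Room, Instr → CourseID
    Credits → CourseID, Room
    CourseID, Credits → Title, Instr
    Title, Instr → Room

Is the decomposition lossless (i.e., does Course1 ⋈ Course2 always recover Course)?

Common attributes: Course1 ∩ Course2 = {Instr}.
Closure of {Instr}: Instr → Title applies, adding Title; Title, Instr → Room applies, adding Room; Room, Instr → CourseID applies, adding CourseID. So (Instr)⁺ = {CourseID, Title, Room, Instr}.
This closure contains every attribute of Course2, so Course1 ∩ Course2 → Course2. The join is lossless.

Yes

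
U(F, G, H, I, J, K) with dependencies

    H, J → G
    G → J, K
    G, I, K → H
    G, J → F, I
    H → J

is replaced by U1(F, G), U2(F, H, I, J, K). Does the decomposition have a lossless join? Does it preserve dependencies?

Lossless test: (F)⁺ = {F}, which is a superkey of neither fragment — lossy.
Dependency preservation: the restricted closure of {H, J} across the fragments never reaches {G}, so H, J → G cannot be enforced without a join — not preserved.

lossy and not dependency-preserving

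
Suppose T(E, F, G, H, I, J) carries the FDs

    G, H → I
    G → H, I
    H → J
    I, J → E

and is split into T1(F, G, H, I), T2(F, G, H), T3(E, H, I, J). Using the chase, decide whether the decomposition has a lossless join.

Chase test. Columns are E, F, G, H, I, J; row i has aⱼ where attribute j ∈ Ti, else bᵢⱼ.
Initial tableau (one row per fragment):
  row 1: b11 a2 a3 a4 a5 b16
  row 2: b21 a2 a3 a4 b25 b26
  row 3: a1 b32 b33 a4 a5 a6
Rows 1 and 2 agree on G, H; apply G, H→I and equate their I entries.
Rows 1 and 2 agree on H; apply H→J and equate their J entries.
Rows 1 and 3 agree on H; apply H→J and equate their J entries.
Rows 1 and 2 agree on I, J; apply I, J→E and equate their E entries.
Rows 1 and 3 agree on I, J; apply I, J→E and equate their E entries.
Row 1 is now all distinguished symbols — the join is lossless.

Yes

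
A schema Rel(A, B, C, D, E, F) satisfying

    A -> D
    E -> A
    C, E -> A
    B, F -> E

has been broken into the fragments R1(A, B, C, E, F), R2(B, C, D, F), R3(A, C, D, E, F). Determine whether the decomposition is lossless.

Yes

Chase test. Columns are A, B, C, D, E, F; row i has aⱼ where attribute j ∈ Ri, else bᵢⱼ.
Initial tableau (one row per fragment):
  row 1: a1 a2 a3 b14 a5 a6
  row 2: b21 a2 a3 a4 b25 a6
  row 3: a1 b32 a3 a4 a5 a6
Rows 1 and 3 agree on A; apply A→D and equate their D entries.
Rows 1 and 2 agree on B, F; apply B, F→E and equate their E entries.
Rows 1 and 2 agree on E; apply E→A and equate their A entries.
Row 1 is now all distinguished symbols — the join is lossless.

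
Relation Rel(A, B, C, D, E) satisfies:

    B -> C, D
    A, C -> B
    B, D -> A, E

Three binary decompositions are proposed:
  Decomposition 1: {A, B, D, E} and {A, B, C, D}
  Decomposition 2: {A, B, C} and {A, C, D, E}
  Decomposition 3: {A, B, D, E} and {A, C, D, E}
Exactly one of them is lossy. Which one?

Decomposition 1: common = {A, B, D}, closure = {A, B, C, D, E} → lossless.
Decomposition 2: common = {A, C}, closure = {A, B, C, D, E} → lossless.
Decomposition 3: common = {A, D, E}, closure = {A, D, E} → lossy.

Decomposition 3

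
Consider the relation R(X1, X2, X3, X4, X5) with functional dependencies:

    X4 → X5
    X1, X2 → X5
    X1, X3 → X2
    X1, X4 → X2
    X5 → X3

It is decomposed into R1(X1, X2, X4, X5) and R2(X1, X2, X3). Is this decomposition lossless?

Yes

Common attributes: R1 ∩ R2 = {X1, X2}.
Closure of {X1, X2}: X1, X2 → X5 applies, adding X5; X5 → X3 applies, adding X3. So (X1, X2)⁺ = {X1, X2, X3, X5}.
This closure contains every attribute of R2, so R1 ∩ R2 → R2. The join is lossless.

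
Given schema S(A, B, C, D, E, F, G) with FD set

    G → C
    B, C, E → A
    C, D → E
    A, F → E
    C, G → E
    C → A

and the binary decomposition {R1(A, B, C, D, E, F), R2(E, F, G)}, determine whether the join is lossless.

Common attributes: R1 ∩ R2 = {E, F}.
No dependency enlarges {E, F}, so (E, F)⁺ = {E, F}.
The closure contains neither all of R1 = {A, B, C, D, E, F} nor all of R2 = {E, F, G}, so the common attributes are not a superkey of either fragment. The join is lossy.

No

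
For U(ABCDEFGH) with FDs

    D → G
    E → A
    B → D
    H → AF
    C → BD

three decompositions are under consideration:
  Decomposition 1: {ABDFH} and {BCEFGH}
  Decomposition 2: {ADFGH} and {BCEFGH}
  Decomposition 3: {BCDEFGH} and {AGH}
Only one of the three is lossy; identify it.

Decomposition 1: common = {BFH}, closure = {ABDFGH} → lossless.
Decomposition 2: common = {FGH}, closure = {AFGH} → lossy.
Decomposition 3: common = {GH}, closure = {AFGH} → lossless.

Decomposition 2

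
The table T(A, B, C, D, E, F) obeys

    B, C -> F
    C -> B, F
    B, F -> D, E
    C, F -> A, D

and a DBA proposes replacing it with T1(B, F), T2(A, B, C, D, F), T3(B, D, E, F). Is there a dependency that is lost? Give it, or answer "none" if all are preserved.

B, C → F lies within T2.
C → B, F lies within T2.
B, F → D, E lies within T3.
C, F → A, D lies within T2.
Every dependency is enforceable on the fragments, so the decomposition is dependency-preserving.

none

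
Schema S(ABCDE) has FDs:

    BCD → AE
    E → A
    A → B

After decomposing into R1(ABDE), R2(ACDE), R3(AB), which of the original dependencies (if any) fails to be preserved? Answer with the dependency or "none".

Check BCD → AE: no single fragment contains all of {ABCDE}, and the restricted closure of {BCD} across the fragments never reaches {AE}.
E → A is preserved.
A → B is preserved.

BCD → AE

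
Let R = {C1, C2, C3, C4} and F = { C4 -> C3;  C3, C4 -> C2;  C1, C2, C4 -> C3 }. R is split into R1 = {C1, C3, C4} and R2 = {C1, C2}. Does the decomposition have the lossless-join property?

No

Common attributes: R1 ∩ R2 = {C1}.
No dependency enlarges {C1}, so (C1)⁺ = {C1}.
The closure contains neither all of R1 = {C1, C3, C4} nor all of R2 = {C1, C2}, so the common attributes are not a superkey of either fragment. The join is lossy.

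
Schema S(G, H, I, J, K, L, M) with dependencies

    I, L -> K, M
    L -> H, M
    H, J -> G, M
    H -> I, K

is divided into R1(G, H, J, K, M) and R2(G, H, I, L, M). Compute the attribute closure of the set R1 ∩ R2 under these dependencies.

G, H, I, K, M

R1 ∩ R2 = {G, H, M}.
H → I, K applies, adding I, K
Closure: {G, H, I, K, M}.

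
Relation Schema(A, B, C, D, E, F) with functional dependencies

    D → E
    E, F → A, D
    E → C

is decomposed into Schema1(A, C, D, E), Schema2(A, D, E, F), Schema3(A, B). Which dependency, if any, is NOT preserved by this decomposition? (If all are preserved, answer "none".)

D → E lies within Schema1.
E, F → A, D lies within Schema2.
E → C lies within Schema1.
Every dependency is enforceable on the fragments, so the decomposition is dependency-preserving.

none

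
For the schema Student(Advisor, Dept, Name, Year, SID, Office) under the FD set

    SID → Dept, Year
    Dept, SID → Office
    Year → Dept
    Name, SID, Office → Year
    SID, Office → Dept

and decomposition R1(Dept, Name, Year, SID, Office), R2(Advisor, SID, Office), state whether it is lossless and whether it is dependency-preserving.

Lossless test: (SID, Office)⁺ = {Dept, Year, SID, Office}, which is a superkey of neither fragment — lossy.
Dependency preservation: every FD's attributes lie within a single fragment, so each can be enforced locally — preserved.

lossy but dependency-preserving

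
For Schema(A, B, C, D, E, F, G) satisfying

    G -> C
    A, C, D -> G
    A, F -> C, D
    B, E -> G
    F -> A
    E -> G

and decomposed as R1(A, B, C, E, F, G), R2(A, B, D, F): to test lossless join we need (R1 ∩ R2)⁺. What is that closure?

A, B, C, D, F, G

R1 ∩ R2 = {A, B, F}.
A, F → C, D applies, adding C, D
A, C, D → G applies, adding G
Closure: {A, B, C, D, F, G}.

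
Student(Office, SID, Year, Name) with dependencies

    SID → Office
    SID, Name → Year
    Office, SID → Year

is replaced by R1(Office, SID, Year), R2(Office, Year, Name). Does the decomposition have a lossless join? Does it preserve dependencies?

Lossless test: (Office, Year)⁺ = {Office, Year}, which is a superkey of neither fragment — lossy.
Dependency preservation: SID, Name → Year is not contained in any single fragment, but the restricted closure of its left-hand side across the fragments still reaches the right-hand side; the remaining FDs each lie inside some fragment. All dependencies are preserved.

lossy but dependency-preserving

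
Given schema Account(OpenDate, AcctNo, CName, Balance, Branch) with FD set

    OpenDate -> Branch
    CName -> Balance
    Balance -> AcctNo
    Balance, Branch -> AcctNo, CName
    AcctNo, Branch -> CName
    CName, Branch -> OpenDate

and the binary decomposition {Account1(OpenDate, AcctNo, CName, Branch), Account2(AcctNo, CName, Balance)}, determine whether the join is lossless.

Common attributes: Account1 ∩ Account2 = {AcctNo, CName}.
Closure of {AcctNo, CName}: CName → Balance applies, adding Balance. So (AcctNo, CName)⁺ = {AcctNo, CName, Balance}.
This closure contains every attribute of Account2, so Account1 ∩ Account2 → Account2. The join is lossless.

Yes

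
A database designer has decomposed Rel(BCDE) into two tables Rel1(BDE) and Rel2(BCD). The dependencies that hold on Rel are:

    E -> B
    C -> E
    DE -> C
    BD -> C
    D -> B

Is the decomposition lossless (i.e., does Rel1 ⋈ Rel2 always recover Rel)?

Common attributes: Rel1 ∩ Rel2 = {BD}.
Closure of {BD}: BD → C applies, adding C; C → E applies, adding E. So (BD)⁺ = {BCDE}.
This closure contains every attribute of Rel1, so Rel1 ∩ Rel2 → Rel1. The join is lossless.

Yes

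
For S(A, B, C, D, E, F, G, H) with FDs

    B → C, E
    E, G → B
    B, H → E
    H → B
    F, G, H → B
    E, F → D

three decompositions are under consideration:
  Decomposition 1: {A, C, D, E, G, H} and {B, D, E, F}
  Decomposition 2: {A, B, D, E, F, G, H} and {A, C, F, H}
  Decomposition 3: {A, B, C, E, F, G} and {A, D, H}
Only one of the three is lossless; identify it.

Decomposition 1: common = {D, E}, closure = {D, E} → lossy.
Decomposition 2: common = {A, F, H}, closure = {A, B, C, D, E, F, H} → lossless.
Decomposition 3: common = {A}, closure = {A} → lossy.

Decomposition 2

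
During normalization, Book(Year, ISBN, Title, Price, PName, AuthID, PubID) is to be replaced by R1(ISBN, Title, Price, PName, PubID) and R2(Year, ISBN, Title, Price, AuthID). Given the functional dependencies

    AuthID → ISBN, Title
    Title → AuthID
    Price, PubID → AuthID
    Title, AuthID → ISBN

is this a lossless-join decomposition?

No

Common attributes: R1 ∩ R2 = {ISBN, Title, Price}.
Closure of {ISBN, Title, Price}: Title → AuthID applies, adding AuthID. So (ISBN, Title, Price)⁺ = {ISBN, Title, Price, AuthID}.
The closure contains neither all of R1 = {ISBN, Title, Price, PName, PubID} nor all of R2 = {Year, ISBN, Title, Price, AuthID}, so the common attributes are not a superkey of either fragment. The join is lossy.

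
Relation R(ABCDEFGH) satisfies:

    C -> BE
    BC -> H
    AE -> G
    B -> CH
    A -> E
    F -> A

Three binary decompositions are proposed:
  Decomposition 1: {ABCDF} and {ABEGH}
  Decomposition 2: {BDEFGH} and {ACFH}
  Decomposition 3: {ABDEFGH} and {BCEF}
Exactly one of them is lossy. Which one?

Decomposition 2

Decomposition 1: common = {AB}, closure = {ABCEGH} → lossless.
Decomposition 2: common = {FH}, closure = {AEFGH} → lossy.
Decomposition 3: common = {BEF}, closure = {ABCEFGH} → lossless.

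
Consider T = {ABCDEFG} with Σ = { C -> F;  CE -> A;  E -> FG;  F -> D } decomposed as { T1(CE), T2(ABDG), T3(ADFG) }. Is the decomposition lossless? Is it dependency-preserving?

lossy and not dependency-preserving

Lossless test (chase): applying each FD to every pair of rows produces no changes in the tableau, so no row becomes fully distinguished — the join is lossy.
Dependency preservation: the restricted closure of {C} across the fragments never reaches {F}, so C → F cannot be enforced without a join — not preserved.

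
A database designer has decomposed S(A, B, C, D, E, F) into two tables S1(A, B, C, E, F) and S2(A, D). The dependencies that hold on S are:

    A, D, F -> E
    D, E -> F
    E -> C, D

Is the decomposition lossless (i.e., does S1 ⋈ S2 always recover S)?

No

Common attributes: S1 ∩ S2 = {A}.
No dependency enlarges {A}, so (A)⁺ = {A}.
The closure contains neither all of S1 = {A, B, C, E, F} nor all of S2 = {A, D}, so the common attributes are not a superkey of either fragment. The join is lossy.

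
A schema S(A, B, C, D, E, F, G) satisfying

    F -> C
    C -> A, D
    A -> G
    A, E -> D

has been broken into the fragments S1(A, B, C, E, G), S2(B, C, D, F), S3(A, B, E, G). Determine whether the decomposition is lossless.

Chase test. Columns are A, B, C, D, E, F, G; row i has aⱼ where attribute j ∈ Si, else bᵢⱼ.
Initial tableau (one row per fragment):
  row 1: a1 a2 a3 b14 a5 b16 a7
  row 2: b21 a2 a3 a4 b25 a6 b27
  row 3: a1 a2 b33 b34 a5 b36 a7
Rows 1 and 2 agree on C; apply C→A, D and equate their A, D entries.
Rows 1 and 2 agree on A; apply A→G and equate their G entries.
Rows 1 and 3 agree on A, E; apply A, E→D and equate their D entries.
No row becomes fully distinguished — the join is lossy.

No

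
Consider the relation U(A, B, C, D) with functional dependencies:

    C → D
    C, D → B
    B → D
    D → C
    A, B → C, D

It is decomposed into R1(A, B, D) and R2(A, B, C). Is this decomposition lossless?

Common attributes: R1 ∩ R2 = {A, B}.
Closure of {A, B}: B → D applies, adding D; D → C applies, adding C. So (A, B)⁺ = {A, B, C, D}.
This closure contains every attribute of R1, so R1 ∩ R2 → R1. The join is lossless.

Yes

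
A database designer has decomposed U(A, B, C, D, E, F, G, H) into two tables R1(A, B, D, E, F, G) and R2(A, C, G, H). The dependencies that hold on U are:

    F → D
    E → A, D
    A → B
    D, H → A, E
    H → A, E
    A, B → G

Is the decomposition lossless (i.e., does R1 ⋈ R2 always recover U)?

No

Common attributes: R1 ∩ R2 = {A, G}.
Closure of {A, G}: A → B applies, adding B. So (A, G)⁺ = {A, B, G}.
The closure contains neither all of R1 = {A, B, D, E, F, G} nor all of R2 = {A, C, G, H}, so the common attributes are not a superkey of either fragment. The join is lossy.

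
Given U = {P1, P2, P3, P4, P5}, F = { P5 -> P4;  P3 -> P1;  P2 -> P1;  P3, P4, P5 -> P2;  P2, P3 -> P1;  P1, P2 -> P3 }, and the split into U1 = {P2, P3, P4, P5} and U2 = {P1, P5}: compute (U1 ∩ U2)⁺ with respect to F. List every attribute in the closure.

P4, P5

U1 ∩ U2 = {P5}.
P5 → P4 applies, adding P4
Closure: {P4, P5}.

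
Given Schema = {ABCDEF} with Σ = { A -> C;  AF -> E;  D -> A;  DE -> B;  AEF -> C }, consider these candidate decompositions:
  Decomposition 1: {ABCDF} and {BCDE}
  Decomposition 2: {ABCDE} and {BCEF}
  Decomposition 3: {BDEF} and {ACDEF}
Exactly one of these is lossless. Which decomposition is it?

Decomposition 1: common = {BCD}, closure = {ABCD} → lossy.
Decomposition 2: common = {BCE}, closure = {BCE} → lossy.
Decomposition 3: common = {DEF}, closure = {ABCDEF} → lossless.

Decomposition 3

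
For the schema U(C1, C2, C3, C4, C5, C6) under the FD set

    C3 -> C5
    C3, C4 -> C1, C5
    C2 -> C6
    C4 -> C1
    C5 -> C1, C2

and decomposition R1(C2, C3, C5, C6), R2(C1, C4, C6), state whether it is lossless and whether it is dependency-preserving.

Lossless test: (C6)⁺ = {C6}, which is a superkey of neither fragment — lossy.
Dependency preservation: the restricted closure of {C5} across the fragments never reaches {C1, C2}, so C5 → C1, C2 cannot be enforced without a join — not preserved.

lossy and not dependency-preserving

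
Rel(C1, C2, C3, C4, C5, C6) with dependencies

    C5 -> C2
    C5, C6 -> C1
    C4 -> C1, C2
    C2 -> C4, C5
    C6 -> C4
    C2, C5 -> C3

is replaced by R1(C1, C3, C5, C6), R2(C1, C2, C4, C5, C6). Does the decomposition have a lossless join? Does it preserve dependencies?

lossless and dependency-preserving

Lossless test: (C1, C5, C6)⁺ = {C1, C2, C3, C4, C5, C6}, which contains all of one fragment — lossless.
Dependency preservation: C2, C5 → C3 is not contained in any single fragment, but the restricted closure of its left-hand side across the fragments still reaches the right-hand side; the remaining FDs each lie inside some fragment. All dependencies are preserved.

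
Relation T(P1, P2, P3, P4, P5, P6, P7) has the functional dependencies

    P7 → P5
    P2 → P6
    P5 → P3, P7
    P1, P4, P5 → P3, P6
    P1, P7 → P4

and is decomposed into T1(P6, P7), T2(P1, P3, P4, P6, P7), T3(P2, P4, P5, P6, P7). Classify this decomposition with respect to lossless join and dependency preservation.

lossy but dependency-preserving

Lossless test (chase): Rows 1 and 2 agree on P7; apply P7→P5 and equate their P5 entries. Rows 1 and 3 agree on P7; apply P7→P5 and equate their P5 entries. Rows 1 and 2 agree on P5; apply P5→P3, P7 and equate their P3, P7 entries. Rows 1 and 3 agree on P5; apply P5→P3, P7 and equate their P3, P7 entries. No row becomes fully distinguished — the join is lossy.
Dependency preservation: P5 → P3, P7; P1, P4, P5 → P3, P6 are not contained in any single fragment, but the restricted closure of each left-hand side across the fragments still reaches the right-hand side; the remaining FDs each lie inside some fragment. All dependencies are preserved.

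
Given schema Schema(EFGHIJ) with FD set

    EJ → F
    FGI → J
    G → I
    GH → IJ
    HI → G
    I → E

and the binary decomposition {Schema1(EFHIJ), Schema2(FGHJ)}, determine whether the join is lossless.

No

Common attributes: Schema1 ∩ Schema2 = {FHJ}.
No dependency enlarges {FHJ}, so (FHJ)⁺ = {FHJ}.
The closure contains neither all of Schema1 = {EFHIJ} nor all of Schema2 = {FGHJ}, so the common attributes are not a superkey of either fragment. The join is lossy.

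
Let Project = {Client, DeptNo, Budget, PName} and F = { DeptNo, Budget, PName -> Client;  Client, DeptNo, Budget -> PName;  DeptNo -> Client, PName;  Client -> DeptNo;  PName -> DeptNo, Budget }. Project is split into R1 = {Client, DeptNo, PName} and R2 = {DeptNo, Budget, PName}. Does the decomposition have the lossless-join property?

Yes

Common attributes: R1 ∩ R2 = {DeptNo, PName}.
Closure of {DeptNo, PName}: DeptNo → Client, PName applies, adding Client; PName → DeptNo, Budget applies, adding Budget. So (DeptNo, PName)⁺ = {Client, DeptNo, Budget, PName}.
This closure contains every attribute of R1, so R1 ∩ R2 → R1. The join is lossless.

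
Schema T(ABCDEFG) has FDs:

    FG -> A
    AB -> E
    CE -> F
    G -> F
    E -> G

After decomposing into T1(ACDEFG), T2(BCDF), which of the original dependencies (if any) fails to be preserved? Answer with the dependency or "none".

AB -> E

Check AB → E: no single fragment contains all of {ABE}, and the restricted closure of {AB} across the fragments never reaches {E}.
FG → A is preserved.
CE → F is preserved.
G → F is preserved.
E → G is preserved.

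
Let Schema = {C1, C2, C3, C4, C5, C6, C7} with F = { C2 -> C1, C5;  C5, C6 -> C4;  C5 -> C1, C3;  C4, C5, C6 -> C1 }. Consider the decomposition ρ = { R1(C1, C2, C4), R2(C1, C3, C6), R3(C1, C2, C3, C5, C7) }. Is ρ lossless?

Chase test. Columns are C1, C2, C3, C4, C5, C6, C7; row i has aⱼ where attribute j ∈ Ri, else bᵢⱼ.
Initial tableau (one row per fragment):
  row 1: a1 a2 b13 a4 b15 b16 b17
  row 2: a1 b22 a3 b24 b25 a6 b27
  row 3: a1 a2 a3 b34 a5 b36 a7
Rows 1 and 3 agree on C2; apply C2→C1, C5 and equate their C1, C5 entries.
Rows 1 and 3 agree on C5; apply C5→C1, C3 and equate their C1, C3 entries.
No row becomes fully distinguished — the join is lossy.

No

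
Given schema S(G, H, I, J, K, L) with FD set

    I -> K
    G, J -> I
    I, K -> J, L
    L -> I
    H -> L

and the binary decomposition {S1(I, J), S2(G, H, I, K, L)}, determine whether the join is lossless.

Common attributes: S1 ∩ S2 = {I}.
Closure of {I}: I → K applies, adding K; I, K → J, L applies, adding J, L. So (I)⁺ = {I, J, K, L}.
This closure contains every attribute of S1, so S1 ∩ S2 → S1. The join is lossless.

Yes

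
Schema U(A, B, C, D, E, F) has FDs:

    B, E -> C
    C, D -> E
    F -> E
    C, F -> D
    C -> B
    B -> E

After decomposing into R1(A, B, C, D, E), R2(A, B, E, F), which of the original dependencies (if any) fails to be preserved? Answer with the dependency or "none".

C, F -> D

Check C, F → D: no single fragment contains all of {C, D, F}, and the restricted closure of {C, F} across the fragments never reaches {D}.
B, E → C is preserved.
C, D → E is preserved.
F → E is preserved.
C → B is preserved.
B → E is preserved.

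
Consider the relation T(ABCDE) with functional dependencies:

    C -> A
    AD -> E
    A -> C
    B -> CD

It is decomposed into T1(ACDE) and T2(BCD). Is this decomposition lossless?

Common attributes: T1 ∩ T2 = {CD}.
Closure of {CD}: C → A applies, adding A; AD → E applies, adding E. So (CD)⁺ = {ACDE}.
This closure contains every attribute of T1, so T1 ∩ T2 → T1. The join is lossless.

Yes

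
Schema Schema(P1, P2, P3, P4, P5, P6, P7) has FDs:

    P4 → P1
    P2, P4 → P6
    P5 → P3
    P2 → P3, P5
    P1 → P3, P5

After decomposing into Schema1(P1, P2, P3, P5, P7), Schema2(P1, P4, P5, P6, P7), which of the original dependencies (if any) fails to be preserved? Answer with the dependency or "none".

P2, P4 → P6

Check P2, P4 → P6: no single fragment contains all of {P2, P4, P6}, and the restricted closure of {P2, P4} across the fragments never reaches {P6}.
P4 → P1 is preserved.
P5 → P3 is preserved.
P2 → P3, P5 is preserved.
P1 → P3, P5 is preserved.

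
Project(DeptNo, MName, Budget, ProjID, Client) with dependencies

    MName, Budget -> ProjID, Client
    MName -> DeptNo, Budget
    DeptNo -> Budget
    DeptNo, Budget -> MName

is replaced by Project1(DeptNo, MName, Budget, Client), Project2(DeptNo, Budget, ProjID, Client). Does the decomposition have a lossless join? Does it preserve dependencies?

Lossless test: (DeptNo, Budget, Client)⁺ = {DeptNo, MName, Budget, ProjID, Client}, which contains all of one fragment — lossless.
Dependency preservation: MName, Budget → ProjID, Client is not contained in any single fragment, but the restricted closure of its left-hand side across the fragments still reaches the right-hand side; the remaining FDs each lie inside some fragment. All dependencies are preserved.

lossless and dependency-preserving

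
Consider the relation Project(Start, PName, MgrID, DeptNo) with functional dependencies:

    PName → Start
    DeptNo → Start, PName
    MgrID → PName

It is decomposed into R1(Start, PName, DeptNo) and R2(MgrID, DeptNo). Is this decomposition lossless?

Common attributes: R1 ∩ R2 = {DeptNo}.
Closure of {DeptNo}: DeptNo → Start, PName applies, adding Start, PName. So (DeptNo)⁺ = {Start, PName, DeptNo}.
This closure contains every attribute of R1, so R1 ∩ R2 → R1. The join is lossless.

Yes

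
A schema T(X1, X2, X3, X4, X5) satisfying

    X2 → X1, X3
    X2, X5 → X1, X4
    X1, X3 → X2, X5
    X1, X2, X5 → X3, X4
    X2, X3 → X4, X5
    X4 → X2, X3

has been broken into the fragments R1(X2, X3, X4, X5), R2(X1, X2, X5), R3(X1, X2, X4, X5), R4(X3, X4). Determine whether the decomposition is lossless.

Yes

Chase test. Columns are X1, X2, X3, X4, X5; row i has aⱼ where attribute j ∈ Ri, else bᵢⱼ.
Initial tableau (one row per fragment):
  row 1: b11 a2 a3 a4 a5
  row 2: a1 a2 b23 b24 a5
  row 3: a1 a2 b33 a4 a5
  row 4: b41 b42 a3 a4 b45
Rows 1 and 2 agree on X2; apply X2→X1, X3 and equate their X1, X3 entries.
Rows 1 and 3 agree on X2; apply X2→X1, X3 and equate their X1, X3 entries.
Rows 1 and 2 agree on X2, X5; apply X2, X5→X1, X4 and equate their X1, X4 entries.
Rows 1 and 4 agree on X4; apply X4→X2, X3 and equate their X2, X3 entries.
Rows 1 and 4 agree on X2; apply X2→X1, X3 and equate their X1, X3 entries.
Rows 1 and 4 agree on X1, X3; apply X1, X3→X2, X5 and equate their X2, X5 entries.
Row 1 is now all distinguished symbols — the join is lossless.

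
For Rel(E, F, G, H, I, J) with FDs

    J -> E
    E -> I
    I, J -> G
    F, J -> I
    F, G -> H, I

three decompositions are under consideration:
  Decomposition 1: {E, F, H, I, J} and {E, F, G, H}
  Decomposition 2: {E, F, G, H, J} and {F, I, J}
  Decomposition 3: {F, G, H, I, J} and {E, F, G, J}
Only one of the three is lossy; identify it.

Decomposition 1: common = {E, F, H}, closure = {E, F, H, I} → lossy.
Decomposition 2: common = {F, J}, closure = {E, F, G, H, I, J} → lossless.
Decomposition 3: common = {F, G, J}, closure = {E, F, G, H, I, J} → lossless.

Decomposition 1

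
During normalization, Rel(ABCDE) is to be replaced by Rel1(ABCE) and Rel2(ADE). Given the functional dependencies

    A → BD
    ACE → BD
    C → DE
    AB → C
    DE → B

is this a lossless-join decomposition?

Common attributes: Rel1 ∩ Rel2 = {AE}.
Closure of {AE}: A → BD applies, adding BD; AB → C applies, adding C. So (AE)⁺ = {ABCDE}.
This closure contains every attribute of Rel1, so Rel1 ∩ Rel2 → Rel1. The join is lossless.

Yes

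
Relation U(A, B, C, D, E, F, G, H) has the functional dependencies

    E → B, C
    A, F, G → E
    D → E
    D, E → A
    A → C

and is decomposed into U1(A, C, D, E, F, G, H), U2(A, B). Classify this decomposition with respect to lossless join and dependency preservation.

Lossless test: (A)⁺ = {A, C}, which is a superkey of neither fragment — lossy.
Dependency preservation: the restricted closure of {E} across the fragments never reaches {B, C}, so E → B, C cannot be enforced without a join — not preserved.

lossy and not dependency-preserving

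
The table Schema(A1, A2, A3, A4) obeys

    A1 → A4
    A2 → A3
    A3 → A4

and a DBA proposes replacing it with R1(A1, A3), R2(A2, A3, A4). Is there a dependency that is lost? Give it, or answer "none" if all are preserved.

A1 → A4

Check A1 → A4: no single fragment contains all of {A1, A4}, and the restricted closure of {A1} across the fragments never reaches {A4}.
A2 → A3 is preserved.
A3 → A4 is preserved.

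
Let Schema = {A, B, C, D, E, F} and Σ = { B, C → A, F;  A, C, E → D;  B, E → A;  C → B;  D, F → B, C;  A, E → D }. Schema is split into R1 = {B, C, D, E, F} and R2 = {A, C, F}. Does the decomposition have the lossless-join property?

Common attributes: R1 ∩ R2 = {C, F}.
Closure of {C, F}: C → B applies, adding B; B, C → A, F applies, adding A. So (C, F)⁺ = {A, B, C, F}.
This closure contains every attribute of R2, so R1 ∩ R2 → R2. The join is lossless.

Yes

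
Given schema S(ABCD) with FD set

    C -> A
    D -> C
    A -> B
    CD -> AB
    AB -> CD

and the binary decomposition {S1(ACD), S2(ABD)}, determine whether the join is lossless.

Yes

Common attributes: S1 ∩ S2 = {AD}.
Closure of {AD}: D → C applies, adding C; A → B applies, adding B. So (AD)⁺ = {ABCD}.
This closure contains every attribute of S1, so S1 ∩ S2 → S1. The join is lossless.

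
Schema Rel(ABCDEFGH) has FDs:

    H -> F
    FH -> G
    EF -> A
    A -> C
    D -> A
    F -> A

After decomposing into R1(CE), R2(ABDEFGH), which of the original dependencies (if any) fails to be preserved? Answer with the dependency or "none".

A -> C

Check A → C: no single fragment contains all of {AC}, and the restricted closure of {A} across the fragments never reaches {C}.
H → F is preserved.
FH → G is preserved.
EF → A is preserved.
D → A is preserved.
F → A is preserved.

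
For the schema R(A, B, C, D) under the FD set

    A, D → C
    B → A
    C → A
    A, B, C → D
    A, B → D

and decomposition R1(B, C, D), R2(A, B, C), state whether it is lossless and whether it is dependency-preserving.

Lossless test: (B, C)⁺ = {A, B, C, D}, which contains all of one fragment — lossless.
Dependency preservation: the restricted closure of {A, D} across the fragments never reaches {C}, so A, D → C cannot be enforced without a join — not preserved.

lossless but not dependency-preserving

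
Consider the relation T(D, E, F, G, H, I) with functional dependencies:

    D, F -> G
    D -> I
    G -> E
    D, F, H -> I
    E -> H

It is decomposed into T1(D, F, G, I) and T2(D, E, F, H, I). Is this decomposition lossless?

Yes

Common attributes: T1 ∩ T2 = {D, F, I}.
Closure of {D, F, I}: D, F → G applies, adding G; G → E applies, adding E; E → H applies, adding H. So (D, F, I)⁺ = {D, E, F, G, H, I}.
This closure contains every attribute of T1, so T1 ∩ T2 → T1. The join is lossless.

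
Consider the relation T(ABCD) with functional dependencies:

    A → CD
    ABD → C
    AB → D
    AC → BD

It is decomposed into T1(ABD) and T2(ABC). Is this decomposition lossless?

Common attributes: T1 ∩ T2 = {AB}.
Closure of {AB}: A → CD applies, adding CD. So (AB)⁺ = {ABCD}.
This closure contains every attribute of T1, so T1 ∩ T2 → T1. The join is lossless.

Yes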